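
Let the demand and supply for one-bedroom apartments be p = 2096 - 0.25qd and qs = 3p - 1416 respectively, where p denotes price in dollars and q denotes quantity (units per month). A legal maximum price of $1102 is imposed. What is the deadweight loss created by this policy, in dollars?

233110.5

Rearranging demand gives qd = 8384 - 4p. Equilibrium: 8384 - 4p = 3p - 1416, so 9800 = 7p and p* = 1400, q* = 2784.
Since 1102 < 1400, the ceiling is binding.
At p = 1102: qd = 8384 - 4·1102 = 3976 and qs = 3·1102 - 1416 = 1890.
Quantity traded falls to 1890. At q = 1890 the demand price is (8384 - 1890)/4 = 1623.5 and the supply price is (1416 + 1890)/3 = 1102.
Deadweight loss = ½ · (1623.5 - 1102) · (2784 - 1890) = ½ · 521.5 · 894 = 233110.5.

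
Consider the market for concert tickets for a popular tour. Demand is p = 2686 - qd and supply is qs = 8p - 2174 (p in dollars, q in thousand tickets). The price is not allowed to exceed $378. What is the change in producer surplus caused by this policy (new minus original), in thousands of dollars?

-242676

Rearranging demand gives qd = 2686 - p. Setting quantity demanded equal to quantity supplied, 2686 - p = 8p - 2174, gives p* = 540 and q* = 2146.
Since 378 < 540, the ceiling is binding.
At p = 378: qd = 2686 - 378 = 2308 and qs = 8·378 - 2174 = 850.
Producer surplus without the control is ½ · (540 - 271.75) · 2146 = 287832.25.
With the ceiling, producers sell 850 units at 378, so PS = ½ · (378 - 271.75) · 850 = 45156.25.
Change in producer surplus = 45156.25 - 287832.25 = -242676.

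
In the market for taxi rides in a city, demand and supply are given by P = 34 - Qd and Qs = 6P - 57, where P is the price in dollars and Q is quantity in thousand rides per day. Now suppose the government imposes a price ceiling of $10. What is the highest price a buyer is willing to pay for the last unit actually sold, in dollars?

31

Rearranging demand gives Qd = 34 - P. Setting quantity demanded equal to quantity supplied, 34 - P = 6P - 57, gives P* = 13 and Q* = 21.
Because the ceiling (10) lies below the market-clearing price, it is binding.
At P = 10: Qd = 34 - 10 = 24 and Qs = 6·10 - 57 = 3.
Only 3 units reach the market. On the demand curve, the marginal buyer's willingness to pay at Q = 3 is (34 - 3) = 31.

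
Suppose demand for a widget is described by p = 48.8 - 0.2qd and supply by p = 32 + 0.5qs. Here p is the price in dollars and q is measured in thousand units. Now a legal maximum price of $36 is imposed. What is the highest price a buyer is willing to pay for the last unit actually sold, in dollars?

47.2

Rearranging demand gives qd = 244 - 5p; rearranging supply gives qs = 2p - 64. Setting quantity demanded equal to quantity supplied, 244 - 5p = 2p - 64, gives p* = 44 and q* = 24.
Because the ceiling (36) lies below the market-clearing price, it is binding.
At p = 36: qd = 244 - 5·36 = 64 and qs = 2·36 - 64 = 8.
Only 8 units reach the market. On the demand curve, the marginal buyer's willingness to pay at q = 8 is (244 - 8)/5 = 47.2.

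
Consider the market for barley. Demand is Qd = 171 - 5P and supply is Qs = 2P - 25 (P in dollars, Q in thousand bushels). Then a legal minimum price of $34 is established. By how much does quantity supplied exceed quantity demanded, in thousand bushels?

42

Setting quantity demanded equal to quantity supplied, 171 - 5P = 2P - 25, gives P* = 28 and Q* = 31.
The floor of 34 is above the equilibrium price 28, so it binds.
At P = 34: Qd = 171 - 5·34 = 1 and Qs = 2·34 - 25 = 43.
Surplus = Qs - Qd = 43 - 1 = 42.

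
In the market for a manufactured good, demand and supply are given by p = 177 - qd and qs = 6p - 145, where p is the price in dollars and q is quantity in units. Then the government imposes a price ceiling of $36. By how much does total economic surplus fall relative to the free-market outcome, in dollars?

Rearranging demand gives qd = 177 - p. Equilibrium: 177 - p = 6p - 145, so 322 = 7p and p* = 46, q* = 131.
Since 36 < 46, the ceiling is binding.
At p = 36: qd = 177 - 36 = 141 and qs = 6·36 - 145 = 71.
Quantity traded falls to 71. At q = 71 the demand price is 177 - 71 = 106 and the supply price is (145 + 71)/6 = 36.
Deadweight loss = ½ · (106 - 36) · (131 - 71) = ½ · 70 · 60 = 2100.

2100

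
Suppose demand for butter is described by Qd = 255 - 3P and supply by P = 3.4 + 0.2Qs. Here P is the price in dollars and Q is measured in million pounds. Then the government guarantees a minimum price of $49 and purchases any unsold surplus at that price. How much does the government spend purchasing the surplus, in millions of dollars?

5880

Rearranging supply gives Qs = 5P - 17. In a free market, 255 - 3P = 5P - 17 gives the equilibrium P* = 34, Q* = 153.
Since 49 > 34, the floor is binding.
At P = 49: Qd = 255 - 3·49 = 108 and Qs = 5·49 - 17 = 228.
Surplus = Qs - Qd = 120.
Government expenditure = surplus × support price = 120 × 49 = 5880.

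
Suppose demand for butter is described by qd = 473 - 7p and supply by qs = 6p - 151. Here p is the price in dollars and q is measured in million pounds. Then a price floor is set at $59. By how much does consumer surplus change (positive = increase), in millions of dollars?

In a free market, 473 - 7p = 6p - 151 gives the equilibrium p* = 48, q* = 137.
Since 59 > 48, the floor is binding.
At p = 59: qd = 473 - 7·59 = 60 and qs = 6·59 - 151 = 203.
Consumer surplus without the control is ½ · (473/7 - 48) · 137 = 18769/14.
With the floor, consumers buy 60 units at 59, so CS = ½ · (473/7 - 59) · 60 = 1800/7.
Change in consumer surplus = 1800/7 - 18769/14 = -1083.5.

-1083.5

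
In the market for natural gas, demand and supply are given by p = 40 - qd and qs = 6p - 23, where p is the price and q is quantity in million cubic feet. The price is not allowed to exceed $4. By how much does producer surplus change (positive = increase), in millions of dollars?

-80

Rearranging demand gives qd = 40 - p. Equilibrium: 40 - p = 6p - 23, so 63 = 7p and p* = 9, q* = 31.
The ceiling of 4 is below the equilibrium price 9, so it binds.
At p = 4: qd = 40 - 4 = 36 and qs = 6·4 - 23 = 1.
Producer surplus without the control is ½ · (9 - 23/6) · 31 = 961/12.
With the ceiling, producers sell 1 units at 4, so PS = ½ · (4 - 23/6) · 1 = 1/12.
Change in producer surplus = 1/12 - 961/12 = -80.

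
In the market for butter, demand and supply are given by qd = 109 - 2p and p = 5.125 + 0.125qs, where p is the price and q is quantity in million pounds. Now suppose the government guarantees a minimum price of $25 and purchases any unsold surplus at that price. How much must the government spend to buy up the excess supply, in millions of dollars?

2500

Rearranging supply gives qs = 8p - 41. Equilibrium: 109 - 2p = 8p - 41, so 150 = 10p and p* = 15, q* = 79.
The floor of 25 is above the equilibrium price 15, so it binds.
At p = 25: qd = 109 - 2·25 = 59 and qs = 8·25 - 41 = 159.
Surplus = qs - qd = 100.
Government expenditure = surplus × support price = 100 × 25 = 2500.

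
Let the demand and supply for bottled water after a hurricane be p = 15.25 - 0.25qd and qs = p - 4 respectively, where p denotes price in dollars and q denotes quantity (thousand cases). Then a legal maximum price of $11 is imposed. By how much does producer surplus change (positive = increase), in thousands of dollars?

Rearranging demand gives qd = 61 - 4p. Without the control the market clears where 61 - 4p = p - 4, i.e. p* = 13 and q* = 9.
Because the ceiling (11) lies below the market-clearing price, it is binding.
At p = 11: qd = 61 - 4·11 = 17 and qs = 11 - 4 = 7.
Producer surplus without the control is ½ · (13 - 4) · 9 = 40.5.
With the ceiling, producers sell 7 units at 11, so PS = ½ · (11 - 4) · 7 = 24.5.
Change in producer surplus = 24.5 - 40.5 = -16.

-16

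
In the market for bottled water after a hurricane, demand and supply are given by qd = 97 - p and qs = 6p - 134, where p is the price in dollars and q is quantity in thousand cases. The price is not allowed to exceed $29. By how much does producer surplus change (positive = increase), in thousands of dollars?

-208

Equilibrium: 97 - p = 6p - 134, so 231 = 7p and p* = 33, q* = 64.
The ceiling of 29 is below the equilibrium price 33, so it binds.
At p = 29: qd = 97 - 29 = 68 and qs = 6·29 - 134 = 40.
Producer surplus without the control is ½ · (33 - 67/3) · 64 = 1024/3.
With the ceiling, producers sell 40 units at 29, so PS = ½ · (29 - 67/3) · 40 = 400/3.
Change in producer surplus = 400/3 - 1024/3 = -208.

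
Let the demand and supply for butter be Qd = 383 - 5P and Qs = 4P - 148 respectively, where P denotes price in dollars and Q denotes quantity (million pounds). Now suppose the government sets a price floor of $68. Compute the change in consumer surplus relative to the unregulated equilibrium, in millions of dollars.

-589.5

In a free market, 383 - 5P = 4P - 148 gives the equilibrium P* = 59, Q* = 88.
The floor of 68 is above the equilibrium price 59, so it binds.
At P = 68: Qd = 383 - 5·68 = 43 and Qs = 4·68 - 148 = 124.
Consumer surplus without the control is ½ · (76.6 - 59) · 88 = 774.4.
With the floor, consumers buy 43 units at 68, so CS = ½ · (76.6 - 68) · 43 = 184.9.
Change in consumer surplus = 184.9 - 774.4 = -589.5.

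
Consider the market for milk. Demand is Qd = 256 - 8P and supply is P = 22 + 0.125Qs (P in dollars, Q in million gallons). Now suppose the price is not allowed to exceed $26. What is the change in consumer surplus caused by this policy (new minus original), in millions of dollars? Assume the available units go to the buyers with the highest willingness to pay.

28

Rearranging supply gives Qs = 8P - 176. Without the control the market clears where 256 - 8P = 8P - 176, i.e. P* = 27 and Q* = 40.
Because the ceiling (26) lies below the market-clearing price, it is binding.
At P = 26: Qd = 256 - 8·26 = 48 and Qs = 8·26 - 176 = 32.
Consumer surplus without the control is ½ · (32 - 27) · 40 = 100.
With the ceiling, 32 units are sold at 26 (assume they go to the highest-value buyers). The demand price at Q = 32 is 28, so CS = ½ · [(32 - 26) + (28 - 26)] · 32 = 128.
Change in consumer surplus = 128 - 100 = 28.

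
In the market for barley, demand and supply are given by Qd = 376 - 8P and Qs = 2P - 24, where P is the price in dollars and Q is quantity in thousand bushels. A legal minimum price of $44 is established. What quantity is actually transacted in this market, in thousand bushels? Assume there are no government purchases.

24

In a free market, 376 - 8P = 2P - 24 gives the equilibrium P* = 40, Q* = 56.
The floor of 44 is above the equilibrium price 40, so it binds.
At P = 44: Qd = 376 - 8·44 = 24 and Qs = 2·44 - 24 = 64.
The quantity actually transacted is the short side, demand: 24.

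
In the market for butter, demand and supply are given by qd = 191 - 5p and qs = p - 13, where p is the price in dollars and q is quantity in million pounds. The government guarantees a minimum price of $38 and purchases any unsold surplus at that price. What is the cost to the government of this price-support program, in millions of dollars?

912

Setting quantity demanded equal to quantity supplied, 191 - 5p = p - 13, gives p* = 34 and q* = 21.
The floor of 38 is above the equilibrium price 34, so it binds.
At p = 38: qd = 191 - 5·38 = 1 and qs = 38 - 13 = 25.
Surplus = qs - qd = 24.
Government expenditure = surplus × support price = 24 × 38 = 912.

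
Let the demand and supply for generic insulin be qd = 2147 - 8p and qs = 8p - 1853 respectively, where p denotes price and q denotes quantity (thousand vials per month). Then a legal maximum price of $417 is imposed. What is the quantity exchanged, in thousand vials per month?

147

Setting quantity demanded equal to quantity supplied, 2147 - 8p = 8p - 1853, gives p* = 250 and q* = 147.
Since 417 is above p* = 250, the ceiling does not bind and the free-market outcome prevails.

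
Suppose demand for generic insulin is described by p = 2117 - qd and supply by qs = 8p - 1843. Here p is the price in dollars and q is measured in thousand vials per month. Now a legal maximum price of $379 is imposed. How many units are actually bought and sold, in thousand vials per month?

Rearranging demand gives qd = 2117 - p. Without the control the market clears where 2117 - p = 8p - 1843, i.e. p* = 440 and q* = 1677.
Since 379 < 440, the ceiling is binding.
At p = 379: qd = 2117 - 379 = 1738 and qs = 8·379 - 1843 = 1189.
The quantity actually transacted is the short side, supply: 1189.

1189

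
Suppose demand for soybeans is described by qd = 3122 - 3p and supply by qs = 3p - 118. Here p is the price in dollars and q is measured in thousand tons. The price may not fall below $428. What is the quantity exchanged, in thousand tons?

1502

Setting quantity demanded equal to quantity supplied, 3122 - 3p = 3p - 118, gives p* = 540 and q* = 1502.
The floor of 428 is below the equilibrium price 540, so it is not binding; the market clears at p* = 540, q* = 1502.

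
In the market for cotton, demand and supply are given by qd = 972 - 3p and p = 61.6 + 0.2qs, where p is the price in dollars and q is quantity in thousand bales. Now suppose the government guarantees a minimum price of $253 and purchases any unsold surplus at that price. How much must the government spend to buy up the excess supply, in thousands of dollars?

188232

Rearranging supply gives qs = 5p - 308. In a free market, 972 - 3p = 5p - 308 gives the equilibrium p* = 160, q* = 492.
Since 253 > 160, the floor is binding.
At p = 253: qd = 972 - 3·253 = 213 and qs = 5·253 - 308 = 957.
Surplus = qs - qd = 744.
Government expenditure = surplus × support price = 744 × 253 = 188232.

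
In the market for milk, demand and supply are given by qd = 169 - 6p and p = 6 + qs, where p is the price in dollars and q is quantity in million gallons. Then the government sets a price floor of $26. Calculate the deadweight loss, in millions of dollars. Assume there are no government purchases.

Rearranging supply gives qs = p - 6. Equilibrium: 169 - 6p = p - 6, so 175 = 7p and p* = 25, q* = 19.
Since 26 > 25, the floor is binding.
At p = 26: qd = 169 - 6·26 = 13 and qs = 26 - 6 = 20.
Quantity traded falls to 13. At q = 13 the demand price is (169 - 13)/6 = 26 and the supply price is 6 + 13 = 19.
Deadweight loss = ½ · (26 - 19) · (19 - 13) = ½ · 7 · 6 = 21.

21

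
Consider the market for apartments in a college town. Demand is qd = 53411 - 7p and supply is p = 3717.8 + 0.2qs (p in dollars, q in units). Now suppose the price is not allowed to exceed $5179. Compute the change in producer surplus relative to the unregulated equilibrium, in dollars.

Rearranging supply gives qs = 5p - 18589. Setting quantity demanded equal to quantity supplied, 53411 - 7p = 5p - 18589, gives p* = 6000 and q* = 11411.
The ceiling of 5179 is below the equilibrium price 6000, so it binds.
At p = 5179: qd = 53411 - 7·5179 = 17158 and qs = 5·5179 - 18589 = 7306.
Producer surplus without the control is ½ · (6000 - 3717.8) · 11411 = 13021092.1.
With the ceiling, producers sell 7306 units at 5179, so PS = ½ · (5179 - 3717.8) · 7306 = 5337763.6.
Change in producer surplus = 5337763.6 - 13021092.1 = -7683328.5.

-7683328.5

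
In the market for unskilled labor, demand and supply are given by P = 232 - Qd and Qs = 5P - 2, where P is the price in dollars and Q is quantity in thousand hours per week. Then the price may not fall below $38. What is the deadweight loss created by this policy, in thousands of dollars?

Rearranging demand gives Qd = 232 - P. In a free market, 232 - P = 5P - 2 gives the equilibrium P* = 39, Q* = 193.
Since 38 is below P* = 39, the floor does not bind and the free-market outcome prevails.
Since the control does not bind, no trades are prevented and deadweight loss is zero.

0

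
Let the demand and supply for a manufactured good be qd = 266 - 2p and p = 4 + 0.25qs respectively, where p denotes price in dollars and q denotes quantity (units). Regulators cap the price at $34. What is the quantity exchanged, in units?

120

Rearranging supply gives qs = 4p - 16. In a free market, 266 - 2p = 4p - 16 gives the equilibrium p* = 47, q* = 172.
Because the ceiling (34) lies below the market-clearing price, it is binding.
At p = 34: qd = 266 - 2·34 = 198 and qs = 4·34 - 16 = 120.
The quantity actually transacted is the short side, supply: 120.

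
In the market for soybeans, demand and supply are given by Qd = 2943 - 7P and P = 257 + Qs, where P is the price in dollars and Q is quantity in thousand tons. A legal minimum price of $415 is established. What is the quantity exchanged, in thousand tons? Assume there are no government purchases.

Rearranging supply gives Qs = P - 257. Without the control the market clears where 2943 - 7P = P - 257, i.e. P* = 400 and Q* = 143.
Since 415 > 400, the floor is binding.
At P = 415: Qd = 2943 - 7·415 = 38 and Qs = 415 - 257 = 158.
The quantity actually transacted is the short side, demand: 38.

38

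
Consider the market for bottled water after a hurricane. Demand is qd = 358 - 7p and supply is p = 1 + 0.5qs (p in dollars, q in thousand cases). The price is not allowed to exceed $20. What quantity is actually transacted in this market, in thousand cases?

Rearranging supply gives qs = 2p - 2. Equilibrium: 358 - 7p = 2p - 2, so 360 = 9p and p* = 40, q* = 78.
Since 20 < 40, the ceiling is binding.
At p = 20: qd = 358 - 7·20 = 218 and qs = 2·20 - 2 = 38.
The quantity actually transacted is the short side, supply: 38.

38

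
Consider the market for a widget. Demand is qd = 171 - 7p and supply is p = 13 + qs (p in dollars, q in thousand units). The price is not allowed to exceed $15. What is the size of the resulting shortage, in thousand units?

Rearranging supply gives qs = p - 13. In a free market, 171 - 7p = p - 13 gives the equilibrium p* = 23, q* = 10.
Since 15 < 23, the ceiling is binding.
At p = 15: qd = 171 - 7·15 = 66 and qs = 15 - 13 = 2.
Shortage = qd - qs = 66 - 2 = 64.

64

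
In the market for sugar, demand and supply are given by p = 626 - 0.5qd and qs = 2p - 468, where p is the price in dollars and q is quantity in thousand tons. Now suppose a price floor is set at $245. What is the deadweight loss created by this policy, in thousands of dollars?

Rearranging demand gives qd = 1252 - 2p. Without the control the market clears where 1252 - 2p = 2p - 468, i.e. p* = 430 and q* = 392.
The floor of 245 is below the equilibrium price 430, so it is not binding; the market clears at p* = 430, q* = 392.
Since the control does not bind, no trades are prevented and deadweight loss is zero.

0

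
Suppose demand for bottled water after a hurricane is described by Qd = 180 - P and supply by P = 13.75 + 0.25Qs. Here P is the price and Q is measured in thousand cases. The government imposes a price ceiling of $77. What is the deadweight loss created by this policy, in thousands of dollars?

Rearranging supply gives Qs = 4P - 55. Without the control the market clears where 180 - P = 4P - 55, i.e. P* = 47 and Q* = 133.
The ceiling of 77 is above the equilibrium price 47, so it is not binding; the market clears at P* = 47, Q* = 133.
Since the control does not bind, no trades are prevented and deadweight loss is zero.

0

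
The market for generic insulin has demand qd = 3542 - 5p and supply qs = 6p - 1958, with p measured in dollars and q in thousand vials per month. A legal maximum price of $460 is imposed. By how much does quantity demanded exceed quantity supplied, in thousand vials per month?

Without the control the market clears where 3542 - 5p = 6p - 1958, i.e. p* = 500 and q* = 1042.
The ceiling of 460 is below the equilibrium price 500, so it binds.
At p = 460: qd = 3542 - 5·460 = 1242 and qs = 6·460 - 1958 = 802.
Shortage = qd - qs = 1242 - 802 = 440.

440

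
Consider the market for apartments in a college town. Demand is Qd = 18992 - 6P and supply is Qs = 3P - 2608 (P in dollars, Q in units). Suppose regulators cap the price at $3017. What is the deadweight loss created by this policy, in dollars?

Without the control the market clears where 18992 - 6P = 3P - 2608, i.e. P* = 2400 and Q* = 4592.
The ceiling of 3017 is above the equilibrium price 2400, so it is not binding; the market clears at P* = 2400, Q* = 4592.
Since the control does not bind, no trades are prevented and deadweight loss is zero.

0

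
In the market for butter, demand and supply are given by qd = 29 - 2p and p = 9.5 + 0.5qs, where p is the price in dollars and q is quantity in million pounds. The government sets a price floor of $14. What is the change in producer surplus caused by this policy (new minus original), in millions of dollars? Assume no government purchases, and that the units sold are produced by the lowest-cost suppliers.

Rearranging supply gives qs = 2p - 19. Equilibrium: 29 - 2p = 2p - 19, so 48 = 4p and p* = 12, q* = 5.
The floor of 14 is above the equilibrium price 12, so it binds.
At p = 14: qd = 29 - 2·14 = 1 and qs = 2·14 - 19 = 9.
Producer surplus without the control is ½ · (12 - 9.5) · 5 = 6.25.
With the floor, 1 units are sold at 14. The supply price at q = 1 is 10, so PS = ½ · [(14 - 9.5) + (14 - 10)] · 1 = 4.25.
Change in producer surplus = 4.25 - 6.25 = -2.

-2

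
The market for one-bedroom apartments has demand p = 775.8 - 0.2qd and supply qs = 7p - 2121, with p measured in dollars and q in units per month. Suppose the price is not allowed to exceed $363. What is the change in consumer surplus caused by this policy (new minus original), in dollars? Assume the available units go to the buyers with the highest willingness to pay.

-34428.1

Rearranging demand gives qd = 3879 - 5p. Without the control the market clears where 3879 - 5p = 7p - 2121, i.e. p* = 500 and q* = 1379.
The ceiling of 363 is below the equilibrium price 500, so it binds.
At p = 363: qd = 3879 - 5·363 = 2064 and qs = 7·363 - 2121 = 420.
Consumer surplus without the control is ½ · (775.8 - 500) · 1379 = 190164.1.
With the ceiling, 420 units are sold at 363 (assume they go to the highest-value buyers). The demand price at q = 420 is 691.8, so CS = ½ · [(775.8 - 363) + (691.8 - 363)] · 420 = 155736.
Change in consumer surplus = 155736 - 190164.1 = -34428.1.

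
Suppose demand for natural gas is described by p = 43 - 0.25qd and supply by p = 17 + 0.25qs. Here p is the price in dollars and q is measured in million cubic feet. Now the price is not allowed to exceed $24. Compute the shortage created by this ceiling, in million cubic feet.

Rearranging demand gives qd = 172 - 4p; rearranging supply gives qs = 4p - 68. Without the control the market clears where 172 - 4p = 4p - 68, i.e. p* = 30 and q* = 52.
Because the ceiling (24) lies below the market-clearing price, it is binding.
At p = 24: qd = 172 - 4·24 = 76 and qs = 4·24 - 68 = 28.
Shortage = qd - qs = 76 - 28 = 48.

48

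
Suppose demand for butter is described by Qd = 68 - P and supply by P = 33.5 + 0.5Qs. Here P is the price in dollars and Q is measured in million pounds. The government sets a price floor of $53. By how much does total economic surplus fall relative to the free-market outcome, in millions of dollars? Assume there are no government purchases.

48

Rearranging supply gives Qs = 2P - 67. Without the control the market clears where 68 - P = 2P - 67, i.e. P* = 45 and Q* = 23.
The floor of 53 is above the equilibrium price 45, so it binds.
At P = 53: Qd = 68 - 53 = 15 and Qs = 2·53 - 67 = 39.
Quantity traded falls to 15. At Q = 15 the demand price is 68 - 15 = 53 and the supply price is (67 + 15)/2 = 41.
Deadweight loss = ½ · (53 - 41) · (23 - 15) = ½ · 12 · 8 = 48.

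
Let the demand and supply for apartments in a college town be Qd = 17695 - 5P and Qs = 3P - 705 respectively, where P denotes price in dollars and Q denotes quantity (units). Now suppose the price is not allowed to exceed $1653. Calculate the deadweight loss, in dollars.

1004661.6

In a free market, 17695 - 5P = 3P - 705 gives the equilibrium P* = 2300, Q* = 6195.
The ceiling of 1653 is below the equilibrium price 2300, so it binds.
At P = 1653: Qd = 17695 - 5·1653 = 9430 and Qs = 3·1653 - 705 = 4254.
Quantity traded falls to 4254. At Q = 4254 the demand price is (17695 - 4254)/5 = 2688.2 and the supply price is (705 + 4254)/3 = 1653.
Deadweight loss = ½ · (2688.2 - 1653) · (6195 - 4254) = ½ · 1035.2 · 1941 = 1004661.6.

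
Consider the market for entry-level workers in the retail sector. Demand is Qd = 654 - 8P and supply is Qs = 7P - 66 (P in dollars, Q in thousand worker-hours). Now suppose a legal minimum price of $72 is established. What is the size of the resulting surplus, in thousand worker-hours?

360

Without the control the market clears where 654 - 8P = 7P - 66, i.e. P* = 48 and Q* = 270.
The floor of 72 is above the equilibrium price 48, so it binds.
At P = 72: Qd = 654 - 8·72 = 78 and Qs = 7·72 - 66 = 438.
Surplus = Qs - Qd = 438 - 78 = 360.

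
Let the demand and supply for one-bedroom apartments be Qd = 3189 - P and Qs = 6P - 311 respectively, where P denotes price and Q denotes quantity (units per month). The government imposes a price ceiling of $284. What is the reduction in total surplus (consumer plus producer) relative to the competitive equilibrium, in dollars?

Setting quantity demanded equal to quantity supplied, 3189 - P = 6P - 311, gives P* = 500 and Q* = 2689.
The ceiling of 284 is below the equilibrium price 500, so it binds.
At P = 284: Qd = 3189 - 284 = 2905 and Qs = 6·284 - 311 = 1393.
Quantity traded falls to 1393. At Q = 1393 the demand price is 3189 - 1393 = 1796 and the supply price is (311 + 1393)/6 = 284.
Deadweight loss = ½ · (1796 - 284) · (2689 - 1393) = ½ · 1512 · 1296 = 979776.

979776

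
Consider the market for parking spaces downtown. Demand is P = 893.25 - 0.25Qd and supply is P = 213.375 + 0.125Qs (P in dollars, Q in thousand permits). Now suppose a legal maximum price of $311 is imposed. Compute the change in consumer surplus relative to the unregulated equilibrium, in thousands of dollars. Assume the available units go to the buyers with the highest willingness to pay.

-32379

Rearranging demand gives Qd = 3573 - 4P; rearranging supply gives Qs = 8P - 1707. Equilibrium: 3573 - 4P = 8P - 1707, so 5280 = 12P and P* = 440, Q* = 1813.
The ceiling of 311 is below the equilibrium price 440, so it binds.
At P = 311: Qd = 3573 - 4·311 = 2329 and Qs = 8·311 - 1707 = 781.
Consumer surplus without the control is ½ · (893.25 - 440) · 1813 = 410871.125.
With the ceiling, 781 units are sold at 311 (assume they go to the highest-value buyers). The demand price at Q = 781 is 698, so CS = ½ · [(893.25 - 311) + (698 - 311)] · 781 = 378492.125.
Change in consumer surplus = 378492.125 - 410871.125 = -32379.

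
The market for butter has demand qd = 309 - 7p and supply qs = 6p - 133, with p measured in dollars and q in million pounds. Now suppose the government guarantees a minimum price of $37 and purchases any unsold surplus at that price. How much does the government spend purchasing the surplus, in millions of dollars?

In a free market, 309 - 7p = 6p - 133 gives the equilibrium p* = 34, q* = 71.
Because the floor (37) lies above the market-clearing price, it is binding.
At p = 37: qd = 309 - 7·37 = 50 and qs = 6·37 - 133 = 89.
Surplus = qs - qd = 39.
Government expenditure = surplus × support price = 39 × 37 = 1443.

1443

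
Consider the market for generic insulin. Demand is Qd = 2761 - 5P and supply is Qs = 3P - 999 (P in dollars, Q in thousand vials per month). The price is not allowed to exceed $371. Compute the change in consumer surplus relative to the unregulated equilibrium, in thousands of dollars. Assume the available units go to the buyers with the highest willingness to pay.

2465.1

Equilibrium: 2761 - 5P = 3P - 999, so 3760 = 8P and P* = 470, Q* = 411.
The ceiling of 371 is below the equilibrium price 470, so it binds.
At P = 371: Qd = 2761 - 5·371 = 906 and Qs = 3·371 - 999 = 114.
Consumer surplus without the control is ½ · (552.2 - 470) · 411 = 16892.1.
With the ceiling, 114 units are sold at 371 (assume they go to the highest-value buyers). The demand price at Q = 114 is 529.4, so CS = ½ · [(552.2 - 371) + (529.4 - 371)] · 114 = 19357.2.
Change in consumer surplus = 19357.2 - 16892.1 = 2465.1.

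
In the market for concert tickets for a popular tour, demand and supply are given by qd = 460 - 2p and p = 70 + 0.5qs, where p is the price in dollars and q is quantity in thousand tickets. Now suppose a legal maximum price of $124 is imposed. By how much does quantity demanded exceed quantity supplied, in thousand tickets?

104

Rearranging supply gives qs = 2p - 140. In a free market, 460 - 2p = 2p - 140 gives the equilibrium p* = 150, q* = 160.
The ceiling of 124 is below the equilibrium price 150, so it binds.
At p = 124: qd = 460 - 2·124 = 212 and qs = 2·124 - 140 = 108.
Shortage = qd - qs = 212 - 108 = 104.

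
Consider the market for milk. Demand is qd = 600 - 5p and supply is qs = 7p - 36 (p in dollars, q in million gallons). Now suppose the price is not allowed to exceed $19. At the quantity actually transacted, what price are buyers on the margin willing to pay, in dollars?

In a free market, 600 - 5p = 7p - 36 gives the equilibrium p* = 53, q* = 335.
The ceiling of 19 is below the equilibrium price 53, so it binds.
At p = 19: qd = 600 - 5·19 = 505 and qs = 7·19 - 36 = 97.
Only 97 units reach the market. On the demand curve, the marginal buyer's willingness to pay at q = 97 is (600 - 97)/5 = 100.6.

100.6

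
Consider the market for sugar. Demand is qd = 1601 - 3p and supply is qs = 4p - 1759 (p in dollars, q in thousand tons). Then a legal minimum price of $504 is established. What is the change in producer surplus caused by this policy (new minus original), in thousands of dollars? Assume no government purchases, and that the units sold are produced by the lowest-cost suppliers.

Without the control the market clears where 1601 - 3p = 4p - 1759, i.e. p* = 480 and q* = 161.
Because the floor (504) lies above the market-clearing price, it is binding.
At p = 504: qd = 1601 - 3·504 = 89 and qs = 4·504 - 1759 = 257.
Producer surplus without the control is ½ · (480 - 439.75) · 161 = 3240.125.
With the floor, 89 units are sold at 504. The supply price at q = 89 is 462, so PS = ½ · [(504 - 439.75) + (504 - 462)] · 89 = 4728.125.
Change in producer surplus = 4728.125 - 3240.125 = 1488.

1488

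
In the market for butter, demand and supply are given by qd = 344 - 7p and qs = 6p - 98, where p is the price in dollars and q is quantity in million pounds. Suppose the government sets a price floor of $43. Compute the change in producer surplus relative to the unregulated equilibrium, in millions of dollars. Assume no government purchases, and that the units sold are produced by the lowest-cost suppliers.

56.25

Without the control the market clears where 344 - 7p = 6p - 98, i.e. p* = 34 and q* = 106.
Since 43 > 34, the floor is binding.
At p = 43: qd = 344 - 7·43 = 43 and qs = 6·43 - 98 = 160.
Producer surplus without the control is ½ · (34 - 49/3) · 106 = 2809/3.
With the floor, 43 units are sold at 43. The supply price at q = 43 is 23.5, so PS = ½ · [(43 - 49/3) + (43 - 23.5)] · 43 = 11911/12.
Change in producer surplus = 11911/12 - 2809/3 = 56.25.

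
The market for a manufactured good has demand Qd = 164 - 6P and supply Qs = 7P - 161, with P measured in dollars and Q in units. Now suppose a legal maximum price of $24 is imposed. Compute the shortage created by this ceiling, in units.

In a free market, 164 - 6P = 7P - 161 gives the equilibrium P* = 25, Q* = 14.
Because the ceiling (24) lies below the market-clearing price, it is binding.
At P = 24: Qd = 164 - 6·24 = 20 and Qs = 7·24 - 161 = 7.
Shortage = Qd - Qs = 20 - 7 = 13.

13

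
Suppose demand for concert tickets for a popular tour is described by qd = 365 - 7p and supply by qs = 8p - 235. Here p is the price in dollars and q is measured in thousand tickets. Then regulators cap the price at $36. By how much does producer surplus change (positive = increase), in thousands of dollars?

-276

In a free market, 365 - 7p = 8p - 235 gives the equilibrium p* = 40, q* = 85.
Because the ceiling (36) lies below the market-clearing price, it is binding.
At p = 36: qd = 365 - 7·36 = 113 and qs = 8·36 - 235 = 53.
Producer surplus without the control is ½ · (40 - 29.375) · 85 = 451.5625.
With the ceiling, producers sell 53 units at 36, so PS = ½ · (36 - 29.375) · 53 = 175.5625.
Change in producer surplus = 175.5625 - 451.5625 = -276.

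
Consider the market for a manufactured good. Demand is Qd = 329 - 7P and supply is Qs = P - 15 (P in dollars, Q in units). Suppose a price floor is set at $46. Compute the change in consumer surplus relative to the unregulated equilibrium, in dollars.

Equilibrium: 329 - 7P = P - 15, so 344 = 8P and P* = 43, Q* = 28.
Because the floor (46) lies above the market-clearing price, it is binding.
At P = 46: Qd = 329 - 7·46 = 7 and Qs = 46 - 15 = 31.
Consumer surplus without the control is ½ · (47 - 43) · 28 = 56.
With the floor, consumers buy 7 units at 46, so CS = ½ · (47 - 46) · 7 = 3.5.
Change in consumer surplus = 3.5 - 56 = -52.5.

-52.5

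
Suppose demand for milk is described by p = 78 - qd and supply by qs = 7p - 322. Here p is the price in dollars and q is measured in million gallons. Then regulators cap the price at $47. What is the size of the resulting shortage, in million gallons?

Rearranging demand gives qd = 78 - p. Equilibrium: 78 - p = 7p - 322, so 400 = 8p and p* = 50, q* = 28.
Since 47 < 50, the ceiling is binding.
At p = 47: qd = 78 - 47 = 31 and qs = 7·47 - 322 = 7.
Shortage = qd - qs = 31 - 7 = 24.

24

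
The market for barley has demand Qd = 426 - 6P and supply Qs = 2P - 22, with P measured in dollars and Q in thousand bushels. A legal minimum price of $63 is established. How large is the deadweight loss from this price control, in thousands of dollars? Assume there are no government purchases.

588

Setting quantity demanded equal to quantity supplied, 426 - 6P = 2P - 22, gives P* = 56 and Q* = 90.
The floor of 63 is above the equilibrium price 56, so it binds.
At P = 63: Qd = 426 - 6·63 = 48 and Qs = 2·63 - 22 = 104.
Quantity traded falls to 48. At Q = 48 the demand price is (426 - 48)/6 = 63 and the supply price is (22 + 48)/2 = 35.
Deadweight loss = ½ · (63 - 35) · (90 - 48) = ½ · 28 · 42 = 588.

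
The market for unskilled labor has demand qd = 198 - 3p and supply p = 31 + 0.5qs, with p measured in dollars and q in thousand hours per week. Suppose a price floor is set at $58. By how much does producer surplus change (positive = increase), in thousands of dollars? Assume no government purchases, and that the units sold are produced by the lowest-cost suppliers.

Rearranging supply gives qs = 2p - 62. Setting quantity demanded equal to quantity supplied, 198 - 3p = 2p - 62, gives p* = 52 and q* = 42.
Because the floor (58) lies above the market-clearing price, it is binding.
At p = 58: qd = 198 - 3·58 = 24 and qs = 2·58 - 62 = 54.
Producer surplus without the control is ½ · (52 - 31) · 42 = 441.
With the floor, 24 units are sold at 58. The supply price at q = 24 is 43, so PS = ½ · [(58 - 31) + (58 - 43)] · 24 = 504.
Change in producer surplus = 504 - 441 = 63.

63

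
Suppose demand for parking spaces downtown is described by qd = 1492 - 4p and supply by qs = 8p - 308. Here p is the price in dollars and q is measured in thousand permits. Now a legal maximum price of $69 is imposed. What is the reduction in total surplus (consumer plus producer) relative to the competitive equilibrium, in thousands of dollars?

Without the control the market clears where 1492 - 4p = 8p - 308, i.e. p* = 150 and q* = 892.
Since 69 < 150, the ceiling is binding.
At p = 69: qd = 1492 - 4·69 = 1216 and qs = 8·69 - 308 = 244.
Quantity traded falls to 244. At q = 244 the demand price is (1492 - 244)/4 = 312 and the supply price is (308 + 244)/8 = 69.
Deadweight loss = ½ · (312 - 69) · (892 - 244) = ½ · 243 · 648 = 78732.

78732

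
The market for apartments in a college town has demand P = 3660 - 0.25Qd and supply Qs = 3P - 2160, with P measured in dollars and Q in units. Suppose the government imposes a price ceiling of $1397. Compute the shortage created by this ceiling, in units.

Rearranging demand gives Qd = 14640 - 4P. Setting quantity demanded equal to quantity supplied, 14640 - 4P = 3P - 2160, gives P* = 2400 and Q* = 5040.
The ceiling of 1397 is below the equilibrium price 2400, so it binds.
At P = 1397: Qd = 14640 - 4·1397 = 9052 and Qs = 3·1397 - 2160 = 2031.
Shortage = Qd - Qs = 9052 - 2031 = 7021.

7021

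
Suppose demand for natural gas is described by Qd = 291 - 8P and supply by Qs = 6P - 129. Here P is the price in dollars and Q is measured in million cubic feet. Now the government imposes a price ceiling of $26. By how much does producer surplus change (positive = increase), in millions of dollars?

Without the control the market clears where 291 - 8P = 6P - 129, i.e. P* = 30 and Q* = 51.
Since 26 < 30, the ceiling is binding.
At P = 26: Qd = 291 - 8·26 = 83 and Qs = 6·26 - 129 = 27.
Producer surplus without the control is ½ · (30 - 21.5) · 51 = 216.75.
With the ceiling, producers sell 27 units at 26, so PS = ½ · (26 - 21.5) · 27 = 60.75.
Change in producer surplus = 60.75 - 216.75 = -156.

-156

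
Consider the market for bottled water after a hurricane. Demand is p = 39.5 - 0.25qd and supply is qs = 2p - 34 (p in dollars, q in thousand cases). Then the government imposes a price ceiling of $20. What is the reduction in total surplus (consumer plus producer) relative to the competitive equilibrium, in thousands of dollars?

Rearranging demand gives qd = 158 - 4p. In a free market, 158 - 4p = 2p - 34 gives the equilibrium p* = 32, q* = 30.
Because the ceiling (20) lies below the market-clearing price, it is binding.
At p = 20: qd = 158 - 4·20 = 78 and qs = 2·20 - 34 = 6.
Quantity traded falls to 6. At q = 6 the demand price is (158 - 6)/4 = 38 and the supply price is (34 + 6)/2 = 20.
Deadweight loss = ½ · (38 - 20) · (30 - 6) = ½ · 18 · 24 = 216.

216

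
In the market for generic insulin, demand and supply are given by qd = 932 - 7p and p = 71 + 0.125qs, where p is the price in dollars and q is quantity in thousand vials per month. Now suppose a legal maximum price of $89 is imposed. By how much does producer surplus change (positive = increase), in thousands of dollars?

-2068

Rearranging supply gives qs = 8p - 568. Setting quantity demanded equal to quantity supplied, 932 - 7p = 8p - 568, gives p* = 100 and q* = 232.
The ceiling of 89 is below the equilibrium price 100, so it binds.
At p = 89: qd = 932 - 7·89 = 309 and qs = 8·89 - 568 = 144.
Producer surplus without the control is ½ · (100 - 71) · 232 = 3364.
With the ceiling, producers sell 144 units at 89, so PS = ½ · (89 - 71) · 144 = 1296.
Change in producer surplus = 1296 - 3364 = -2068.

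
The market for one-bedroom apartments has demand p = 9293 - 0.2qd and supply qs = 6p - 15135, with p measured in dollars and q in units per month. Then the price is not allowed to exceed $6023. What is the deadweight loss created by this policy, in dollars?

Rearranging demand gives qd = 46465 - 5p. Setting quantity demanded equal to quantity supplied, 46465 - 5p = 6p - 15135, gives p* = 5600 and q* = 18465.
Since 6023 is above p* = 5600, the ceiling does not bind and the free-market outcome prevails.
Since the control does not bind, no trades are prevented and deadweight loss is zero.

0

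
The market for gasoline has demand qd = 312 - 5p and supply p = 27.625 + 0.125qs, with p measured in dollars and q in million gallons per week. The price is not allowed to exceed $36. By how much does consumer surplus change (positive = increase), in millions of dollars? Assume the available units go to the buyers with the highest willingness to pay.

175

Rearranging supply gives qs = 8p - 221. Equilibrium: 312 - 5p = 8p - 221, so 533 = 13p and p* = 41, q* = 107.
Since 36 < 41, the ceiling is binding.
At p = 36: qd = 312 - 5·36 = 132 and qs = 8·36 - 221 = 67.
Consumer surplus without the control is ½ · (62.4 - 41) · 107 = 1144.9.
With the ceiling, 67 units are sold at 36 (assume they go to the highest-value buyers). The demand price at q = 67 is 49, so CS = ½ · [(62.4 - 36) + (49 - 36)] · 67 = 1319.9.
Change in consumer surplus = 1319.9 - 1144.9 = 175.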